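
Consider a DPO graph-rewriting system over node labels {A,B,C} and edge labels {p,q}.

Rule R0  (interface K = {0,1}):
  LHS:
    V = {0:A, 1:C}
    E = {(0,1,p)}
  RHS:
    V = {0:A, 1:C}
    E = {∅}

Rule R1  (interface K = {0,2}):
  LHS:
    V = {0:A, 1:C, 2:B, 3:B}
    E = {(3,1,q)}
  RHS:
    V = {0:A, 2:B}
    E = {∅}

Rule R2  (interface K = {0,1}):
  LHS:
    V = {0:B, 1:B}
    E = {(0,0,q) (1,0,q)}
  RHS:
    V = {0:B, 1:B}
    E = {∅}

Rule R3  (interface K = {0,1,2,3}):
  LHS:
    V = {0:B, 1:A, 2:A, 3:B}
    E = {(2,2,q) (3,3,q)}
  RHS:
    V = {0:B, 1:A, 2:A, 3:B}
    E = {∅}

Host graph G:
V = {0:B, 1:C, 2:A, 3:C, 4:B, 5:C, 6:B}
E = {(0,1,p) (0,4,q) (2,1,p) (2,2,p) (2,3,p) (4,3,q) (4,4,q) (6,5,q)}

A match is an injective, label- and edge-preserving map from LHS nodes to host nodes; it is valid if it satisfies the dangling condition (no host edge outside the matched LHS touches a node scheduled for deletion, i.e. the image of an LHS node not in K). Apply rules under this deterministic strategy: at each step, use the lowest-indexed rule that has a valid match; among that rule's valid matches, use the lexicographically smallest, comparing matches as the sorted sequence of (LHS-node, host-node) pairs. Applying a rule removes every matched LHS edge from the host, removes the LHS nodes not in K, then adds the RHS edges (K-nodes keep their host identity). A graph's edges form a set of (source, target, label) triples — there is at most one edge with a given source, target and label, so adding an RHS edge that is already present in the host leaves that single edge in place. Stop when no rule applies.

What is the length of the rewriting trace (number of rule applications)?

Answer: 5

Derivation:
initial: |V|=7 |E|=8  E = 0-p->1 0-q->4 2-p->1 2-p->2 2-p->3 4-q->3 4-q->4 6-q->5
step 1: apply R0 at {0↦2, 1↦1}  → |V|=7 |E|=7  E = 0-p->1 0-q->4 2-p->2 2-p->3 4-q->3 4-q->4 6-q->5
step 2: apply R0 at {0↦2, 1↦3}  → |V|=7 |E|=6  E = 0-p->1 0-q->4 2-p->2 4-q->3 4-q->4 6-q->5
step 3: apply R1 at {0↦2, 1↦5, 2↦0, 3↦6}  → |V|=5 |E|=5  E = 0-p->1 0-q->4 2-p->2 4-q->3 4-q->4
step 4: apply R2 at {0↦4, 1↦0}  → |V|=5 |E|=3  E = 0-p->1 2-p->2 4-q->3
step 5: apply R1 at {0↦2, 1↦3, 2↦0, 3↦4}  → |V|=3 |E|=2  E = 0-p->1 2-p->2
normal form: no rule applies after step 5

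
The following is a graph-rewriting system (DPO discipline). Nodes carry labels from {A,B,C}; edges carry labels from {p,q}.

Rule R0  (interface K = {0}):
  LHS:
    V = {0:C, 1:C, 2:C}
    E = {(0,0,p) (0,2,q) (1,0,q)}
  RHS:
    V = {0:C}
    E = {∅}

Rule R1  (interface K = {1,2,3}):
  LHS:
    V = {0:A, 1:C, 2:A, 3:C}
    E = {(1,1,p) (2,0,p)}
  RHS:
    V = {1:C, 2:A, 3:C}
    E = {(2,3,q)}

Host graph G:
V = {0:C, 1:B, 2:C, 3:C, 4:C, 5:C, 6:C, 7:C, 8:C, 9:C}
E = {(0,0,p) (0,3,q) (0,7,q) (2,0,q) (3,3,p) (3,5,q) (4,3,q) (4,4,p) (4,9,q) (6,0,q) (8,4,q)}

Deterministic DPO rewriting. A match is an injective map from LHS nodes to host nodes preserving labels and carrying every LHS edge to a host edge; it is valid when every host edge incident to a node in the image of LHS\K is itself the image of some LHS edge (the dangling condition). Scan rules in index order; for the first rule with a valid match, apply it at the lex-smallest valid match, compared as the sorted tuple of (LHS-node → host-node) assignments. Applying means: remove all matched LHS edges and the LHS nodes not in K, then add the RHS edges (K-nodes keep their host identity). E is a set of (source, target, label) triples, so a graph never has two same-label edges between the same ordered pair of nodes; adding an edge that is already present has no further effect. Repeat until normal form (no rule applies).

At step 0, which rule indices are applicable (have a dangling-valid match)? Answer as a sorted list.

R0: 3 valid matches — {0↦0, 1↦2, 2↦7}, {0↦0, 1↦6, 2↦7}, {0↦4, 1↦8, 2↦9}
R1: no valid match — LHS pattern not found

Answer: [R0]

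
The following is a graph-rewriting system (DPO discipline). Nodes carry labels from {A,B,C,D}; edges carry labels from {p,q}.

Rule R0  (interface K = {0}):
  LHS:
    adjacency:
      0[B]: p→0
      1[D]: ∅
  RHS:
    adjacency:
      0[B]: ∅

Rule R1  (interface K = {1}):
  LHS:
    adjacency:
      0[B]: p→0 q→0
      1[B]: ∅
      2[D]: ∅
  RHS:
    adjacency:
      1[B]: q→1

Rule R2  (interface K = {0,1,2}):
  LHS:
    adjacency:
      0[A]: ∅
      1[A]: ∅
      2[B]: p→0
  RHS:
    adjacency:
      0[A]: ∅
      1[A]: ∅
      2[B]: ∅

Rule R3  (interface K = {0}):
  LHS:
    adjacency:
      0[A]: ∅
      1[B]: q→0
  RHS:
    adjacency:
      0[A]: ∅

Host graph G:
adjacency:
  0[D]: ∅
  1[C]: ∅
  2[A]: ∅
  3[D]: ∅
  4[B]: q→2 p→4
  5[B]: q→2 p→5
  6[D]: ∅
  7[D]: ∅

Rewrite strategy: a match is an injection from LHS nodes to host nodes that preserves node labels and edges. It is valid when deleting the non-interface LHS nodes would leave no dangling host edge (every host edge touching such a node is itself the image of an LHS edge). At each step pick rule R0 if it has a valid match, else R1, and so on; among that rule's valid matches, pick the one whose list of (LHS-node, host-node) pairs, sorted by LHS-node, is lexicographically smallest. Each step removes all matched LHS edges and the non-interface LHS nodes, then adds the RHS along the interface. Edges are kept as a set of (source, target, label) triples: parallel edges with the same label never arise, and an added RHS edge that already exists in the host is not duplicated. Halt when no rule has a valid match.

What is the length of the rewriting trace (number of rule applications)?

Answer: 4

Steps:
[0] host  ⇒  8 nodes, 4 edges  {4-q->2 4-p->4 5-q->2 5-p->5}
[1] R0 @ {0↦4, 1↦0}  ⇒  7 nodes, 3 edges  {4-q->2 5-q->2 5-p->5}
[2] R0 @ {0↦5, 1↦3}  ⇒  6 nodes, 2 edges  {4-q->2 5-q->2}
[3] R3 @ {0↦2, 1↦4}  ⇒  5 nodes, 1 edges  {5-q->2}
[4] R3 @ {0↦2, 1↦5}  ⇒  4 nodes, 0 edges  {∅}
final graph: no rule applies after step 4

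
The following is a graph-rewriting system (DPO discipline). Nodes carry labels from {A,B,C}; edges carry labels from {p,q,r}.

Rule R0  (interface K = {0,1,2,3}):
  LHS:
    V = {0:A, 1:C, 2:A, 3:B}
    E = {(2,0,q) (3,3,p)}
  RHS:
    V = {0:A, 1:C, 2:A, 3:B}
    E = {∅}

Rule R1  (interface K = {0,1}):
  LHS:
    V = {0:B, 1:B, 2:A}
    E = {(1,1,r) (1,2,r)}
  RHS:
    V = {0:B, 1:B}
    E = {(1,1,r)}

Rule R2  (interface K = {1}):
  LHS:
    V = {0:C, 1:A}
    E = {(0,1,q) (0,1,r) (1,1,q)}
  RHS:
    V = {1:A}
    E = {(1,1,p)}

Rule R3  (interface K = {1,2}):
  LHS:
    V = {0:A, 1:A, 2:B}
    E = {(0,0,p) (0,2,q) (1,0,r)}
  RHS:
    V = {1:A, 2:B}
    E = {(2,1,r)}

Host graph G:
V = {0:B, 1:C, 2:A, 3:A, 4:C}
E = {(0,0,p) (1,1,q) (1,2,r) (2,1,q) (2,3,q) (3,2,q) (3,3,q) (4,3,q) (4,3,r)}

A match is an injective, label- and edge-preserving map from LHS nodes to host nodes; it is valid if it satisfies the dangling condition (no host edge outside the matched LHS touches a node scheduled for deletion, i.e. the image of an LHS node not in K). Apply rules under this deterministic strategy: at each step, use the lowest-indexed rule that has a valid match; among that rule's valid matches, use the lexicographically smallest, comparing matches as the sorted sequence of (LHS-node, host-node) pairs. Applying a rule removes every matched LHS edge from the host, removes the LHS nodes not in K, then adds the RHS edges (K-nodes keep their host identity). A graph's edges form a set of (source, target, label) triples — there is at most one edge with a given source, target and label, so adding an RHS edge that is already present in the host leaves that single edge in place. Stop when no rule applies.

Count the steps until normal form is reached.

Answer: 2

Derivation:
start.  V:5 E:9  edges: 0-p->0 1-q->1 1-r->2 2-q->1 2-q->3 3-q->2 3-q->3 4-q->3 4-r->3
1. fire R0 via {0↦2, 1↦1, 2↦3, 3↦0}  →  V:5 E:7  edges: 1-q->1 1-r->2 2-q->1 2-q->3 3-q->3 4-q->3 4-r->3
2. fire R2 via {0↦4, 1↦3}  →  V:4 E:5  edges: 1-q->1 1-r->2 2-q->1 2-q->3 3-p->3
normal form: no rule applies after step 2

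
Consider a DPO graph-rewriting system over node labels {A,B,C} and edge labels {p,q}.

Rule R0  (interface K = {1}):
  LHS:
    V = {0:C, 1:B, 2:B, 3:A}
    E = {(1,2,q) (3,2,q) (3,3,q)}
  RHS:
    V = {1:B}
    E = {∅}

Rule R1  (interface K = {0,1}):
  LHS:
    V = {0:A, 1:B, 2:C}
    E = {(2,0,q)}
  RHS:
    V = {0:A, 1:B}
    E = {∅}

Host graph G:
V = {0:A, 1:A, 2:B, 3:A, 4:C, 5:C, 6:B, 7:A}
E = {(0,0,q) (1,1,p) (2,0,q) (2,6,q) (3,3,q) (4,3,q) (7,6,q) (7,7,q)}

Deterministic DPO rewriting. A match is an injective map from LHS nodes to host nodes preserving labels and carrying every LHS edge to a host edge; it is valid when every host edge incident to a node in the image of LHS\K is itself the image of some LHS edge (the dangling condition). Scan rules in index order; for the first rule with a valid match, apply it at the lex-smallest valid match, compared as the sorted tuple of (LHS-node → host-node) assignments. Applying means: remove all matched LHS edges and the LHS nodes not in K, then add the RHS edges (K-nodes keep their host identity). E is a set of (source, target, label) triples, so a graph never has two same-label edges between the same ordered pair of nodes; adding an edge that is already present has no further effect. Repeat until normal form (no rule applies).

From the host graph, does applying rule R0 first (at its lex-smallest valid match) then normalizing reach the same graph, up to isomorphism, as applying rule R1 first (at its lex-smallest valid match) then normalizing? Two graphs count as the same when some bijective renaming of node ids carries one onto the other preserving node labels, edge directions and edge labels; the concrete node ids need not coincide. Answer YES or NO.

Answer: YES

Steps:
branch R0-first: apply at {0↦5, 1↦2, 2↦6, 3↦7} → |E|=5, then 1 more step(s) → NF |V|=4 |E|=4 V={0:A, 1:A, 2:B, 3:A} E=0-q->0 1-p->1 2-q->0 3-q->3
branch R1-first: apply at {0↦3, 1↦2, 2↦4} → |E|=7, then 1 more step(s) → NF |V|=4 |E|=4 V={0:A, 1:A, 2:B, 3:A} E=0-q->0 1-p->1 2-q->0 3-q->3
graphs isomorphic (equal up to label-preserving node renaming)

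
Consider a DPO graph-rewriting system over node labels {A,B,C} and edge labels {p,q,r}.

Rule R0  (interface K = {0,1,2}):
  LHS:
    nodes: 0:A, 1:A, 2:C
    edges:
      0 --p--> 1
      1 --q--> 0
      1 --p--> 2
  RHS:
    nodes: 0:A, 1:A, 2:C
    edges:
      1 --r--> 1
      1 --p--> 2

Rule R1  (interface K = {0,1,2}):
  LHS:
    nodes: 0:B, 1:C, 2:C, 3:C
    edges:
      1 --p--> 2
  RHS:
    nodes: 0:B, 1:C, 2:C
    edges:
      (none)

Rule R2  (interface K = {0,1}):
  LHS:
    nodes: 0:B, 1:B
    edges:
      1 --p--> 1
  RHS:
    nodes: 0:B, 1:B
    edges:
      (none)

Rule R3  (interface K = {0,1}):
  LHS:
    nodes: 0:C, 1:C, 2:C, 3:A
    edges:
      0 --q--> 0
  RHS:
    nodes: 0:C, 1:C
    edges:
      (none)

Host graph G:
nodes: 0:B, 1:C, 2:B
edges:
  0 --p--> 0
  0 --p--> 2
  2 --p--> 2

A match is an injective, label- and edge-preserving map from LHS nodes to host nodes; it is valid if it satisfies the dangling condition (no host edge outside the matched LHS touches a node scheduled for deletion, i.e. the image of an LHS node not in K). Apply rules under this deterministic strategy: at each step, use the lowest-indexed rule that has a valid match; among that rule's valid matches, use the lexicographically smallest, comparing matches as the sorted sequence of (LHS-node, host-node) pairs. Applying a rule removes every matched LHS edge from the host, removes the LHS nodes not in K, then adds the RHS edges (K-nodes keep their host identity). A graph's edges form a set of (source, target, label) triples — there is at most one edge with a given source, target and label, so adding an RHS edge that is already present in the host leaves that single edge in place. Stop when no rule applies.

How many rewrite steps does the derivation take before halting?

Answer: 2

Steps:
initial: |V|=3 |E|=3  E = 0-p->0 0-p->2 2-p->2
step 1: apply R2 at {0↦0, 1↦2}  → |V|=3 |E|=2  E = 0-p->0 0-p->2
step 2: apply R2 at {0↦2, 1↦0}  → |V|=3 |E|=1  E = 0-p->2
halt: no rule applies after step 2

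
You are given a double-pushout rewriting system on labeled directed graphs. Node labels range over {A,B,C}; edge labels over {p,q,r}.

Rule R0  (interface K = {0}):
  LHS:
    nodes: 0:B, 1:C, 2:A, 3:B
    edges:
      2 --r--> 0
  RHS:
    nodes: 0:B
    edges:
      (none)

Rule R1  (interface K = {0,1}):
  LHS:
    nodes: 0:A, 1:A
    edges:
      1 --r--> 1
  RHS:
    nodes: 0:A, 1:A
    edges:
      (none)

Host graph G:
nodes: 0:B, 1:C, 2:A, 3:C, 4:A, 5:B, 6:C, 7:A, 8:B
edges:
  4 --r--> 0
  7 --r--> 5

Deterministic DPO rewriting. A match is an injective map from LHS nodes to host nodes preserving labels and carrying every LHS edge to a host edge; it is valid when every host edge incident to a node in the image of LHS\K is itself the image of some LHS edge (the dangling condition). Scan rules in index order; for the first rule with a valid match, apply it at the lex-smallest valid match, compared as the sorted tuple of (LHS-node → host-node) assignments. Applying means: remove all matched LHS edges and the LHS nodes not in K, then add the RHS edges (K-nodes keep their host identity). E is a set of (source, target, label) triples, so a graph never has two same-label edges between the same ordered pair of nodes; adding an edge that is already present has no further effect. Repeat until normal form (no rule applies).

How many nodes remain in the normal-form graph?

start.  V:9 E:2  edges: 4-r->0 7-r->5
1. fire R0 via {0↦0, 1↦1, 2↦4, 3↦8}  →  V:6 E:1  edges: 7-r->5
2. fire R0 via {0↦5, 1↦3, 2↦7, 3↦0}  →  V:3 E:0  edges: ∅
final graph: no rule applies after step 2
NF nodes: {2:A, 5:B, 6:C}

Answer: 3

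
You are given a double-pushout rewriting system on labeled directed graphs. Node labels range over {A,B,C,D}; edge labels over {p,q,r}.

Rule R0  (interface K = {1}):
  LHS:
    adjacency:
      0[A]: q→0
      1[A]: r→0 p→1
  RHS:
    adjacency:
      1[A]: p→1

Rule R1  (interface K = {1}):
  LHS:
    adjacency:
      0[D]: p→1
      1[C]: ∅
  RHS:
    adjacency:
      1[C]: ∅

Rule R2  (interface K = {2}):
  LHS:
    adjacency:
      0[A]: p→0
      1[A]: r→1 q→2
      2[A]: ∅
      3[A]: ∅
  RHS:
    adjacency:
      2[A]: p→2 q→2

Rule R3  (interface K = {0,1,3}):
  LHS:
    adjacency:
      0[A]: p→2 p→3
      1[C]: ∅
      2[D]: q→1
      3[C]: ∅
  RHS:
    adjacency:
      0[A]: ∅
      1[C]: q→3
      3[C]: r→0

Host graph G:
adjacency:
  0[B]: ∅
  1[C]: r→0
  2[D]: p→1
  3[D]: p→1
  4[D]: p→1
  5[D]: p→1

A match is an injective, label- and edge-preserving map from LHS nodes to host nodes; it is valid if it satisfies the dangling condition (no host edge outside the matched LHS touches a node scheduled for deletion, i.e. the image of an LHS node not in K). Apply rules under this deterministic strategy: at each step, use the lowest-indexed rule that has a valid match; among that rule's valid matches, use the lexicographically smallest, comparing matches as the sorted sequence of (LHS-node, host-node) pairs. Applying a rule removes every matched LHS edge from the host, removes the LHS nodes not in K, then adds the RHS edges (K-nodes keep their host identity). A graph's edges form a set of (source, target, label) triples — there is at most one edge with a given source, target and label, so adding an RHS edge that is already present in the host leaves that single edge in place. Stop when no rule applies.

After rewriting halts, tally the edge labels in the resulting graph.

Answer: r:1

Rewrite trace:
[0] host  ⇒  6 nodes, 5 edges  {1-r->0 2-p->1 3-p->1 4-p->1 5-p->1}
[1] R1 @ {0↦2, 1↦1}  ⇒  5 nodes, 4 edges  {1-r->0 3-p->1 4-p->1 5-p->1}
[2] R1 @ {0↦3, 1↦1}  ⇒  4 nodes, 3 edges  {1-r->0 4-p->1 5-p->1}
[3] R1 @ {0↦4, 1↦1}  ⇒  3 nodes, 2 edges  {1-r->0 5-p->1}
[4] R1 @ {0↦5, 1↦1}  ⇒  2 nodes, 1 edges  {1-r->0}
final graph: no rule applies after step 4
NF edges: [(1, 0, 'r')]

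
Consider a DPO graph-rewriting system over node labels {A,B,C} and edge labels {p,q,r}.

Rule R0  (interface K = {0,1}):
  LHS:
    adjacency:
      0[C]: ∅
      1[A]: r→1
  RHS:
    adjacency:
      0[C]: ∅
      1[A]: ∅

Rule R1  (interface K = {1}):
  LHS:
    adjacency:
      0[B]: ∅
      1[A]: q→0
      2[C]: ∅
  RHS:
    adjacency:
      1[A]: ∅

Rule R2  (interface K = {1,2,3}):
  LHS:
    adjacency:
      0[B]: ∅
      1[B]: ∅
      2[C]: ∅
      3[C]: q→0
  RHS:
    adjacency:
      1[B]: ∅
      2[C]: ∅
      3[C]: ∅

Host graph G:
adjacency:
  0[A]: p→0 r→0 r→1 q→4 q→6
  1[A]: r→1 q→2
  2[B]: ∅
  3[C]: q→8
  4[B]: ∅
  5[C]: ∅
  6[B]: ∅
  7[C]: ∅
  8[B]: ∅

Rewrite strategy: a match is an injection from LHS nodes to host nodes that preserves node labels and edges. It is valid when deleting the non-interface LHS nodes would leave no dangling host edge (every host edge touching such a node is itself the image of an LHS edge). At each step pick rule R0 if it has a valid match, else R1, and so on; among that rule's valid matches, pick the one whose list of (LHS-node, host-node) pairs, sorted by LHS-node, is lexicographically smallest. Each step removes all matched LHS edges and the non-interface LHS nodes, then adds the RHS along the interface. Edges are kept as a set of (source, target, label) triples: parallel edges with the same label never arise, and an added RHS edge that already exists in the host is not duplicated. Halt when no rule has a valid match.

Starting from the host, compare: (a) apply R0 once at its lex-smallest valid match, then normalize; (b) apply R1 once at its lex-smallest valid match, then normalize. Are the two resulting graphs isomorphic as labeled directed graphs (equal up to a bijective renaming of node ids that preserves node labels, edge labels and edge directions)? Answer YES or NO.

branch R0-first: apply at {0↦3, 1↦0} → |E|=7, then 3 more step(s) → NF |V|=5 |E|=4 V={0:A, 1:A, 3:C, 6:B, 8:B} E=0-p->0 0-r->1 0-q->6 3-q->8
branch R1-first: apply at {0↦2, 1↦1, 2↦5} → |E|=7, then 3 more step(s) → NF |V|=5 |E|=4 V={0:A, 1:A, 3:C, 6:B, 8:B} E=0-p->0 0-r->1 0-q->6 3-q->8
graphs isomorphic (equal up to label-preserving node renaming)

Answer: YES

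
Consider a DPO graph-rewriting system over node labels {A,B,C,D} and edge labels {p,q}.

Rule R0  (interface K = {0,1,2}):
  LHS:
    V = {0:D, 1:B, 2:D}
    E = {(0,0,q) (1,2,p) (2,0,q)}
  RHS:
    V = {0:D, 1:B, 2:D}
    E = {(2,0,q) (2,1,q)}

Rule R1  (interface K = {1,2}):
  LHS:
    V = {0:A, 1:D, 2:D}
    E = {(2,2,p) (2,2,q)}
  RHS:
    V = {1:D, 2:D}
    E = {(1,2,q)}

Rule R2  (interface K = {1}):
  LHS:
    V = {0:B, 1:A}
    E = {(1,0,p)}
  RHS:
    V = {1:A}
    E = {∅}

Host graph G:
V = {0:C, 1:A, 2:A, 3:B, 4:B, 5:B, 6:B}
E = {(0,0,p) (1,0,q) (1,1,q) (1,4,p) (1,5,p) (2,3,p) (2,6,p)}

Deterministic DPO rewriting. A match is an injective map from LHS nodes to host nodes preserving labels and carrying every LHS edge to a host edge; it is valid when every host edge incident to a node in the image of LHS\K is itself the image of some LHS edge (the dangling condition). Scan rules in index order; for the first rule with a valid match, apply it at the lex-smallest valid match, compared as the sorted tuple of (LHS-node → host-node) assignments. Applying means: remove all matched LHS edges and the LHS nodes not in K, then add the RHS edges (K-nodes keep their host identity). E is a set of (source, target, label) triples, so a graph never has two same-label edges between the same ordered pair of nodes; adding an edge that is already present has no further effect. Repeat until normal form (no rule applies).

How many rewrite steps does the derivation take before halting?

initial: |V|=7 |E|=7  E = 0-p->0 1-q->0 1-q->1 1-p->4 1-p->5 2-p->3 2-p->6
step 1: apply R2 at {0↦3, 1↦2}  → |V|=6 |E|=6  E = 0-p->0 1-q->0 1-q->1 1-p->4 1-p->5 2-p->6
step 2: apply R2 at {0↦4, 1↦1}  → |V|=5 |E|=5  E = 0-p->0 1-q->0 1-q->1 1-p->5 2-p->6
step 3: apply R2 at {0↦5, 1↦1}  → |V|=4 |E|=4  E = 0-p->0 1-q->0 1-q->1 2-p->6
step 4: apply R2 at {0↦6, 1↦2}  → |V|=3 |E|=3  E = 0-p->0 1-q->0 1-q->1
normal form: no rule applies after step 4

Answer: 4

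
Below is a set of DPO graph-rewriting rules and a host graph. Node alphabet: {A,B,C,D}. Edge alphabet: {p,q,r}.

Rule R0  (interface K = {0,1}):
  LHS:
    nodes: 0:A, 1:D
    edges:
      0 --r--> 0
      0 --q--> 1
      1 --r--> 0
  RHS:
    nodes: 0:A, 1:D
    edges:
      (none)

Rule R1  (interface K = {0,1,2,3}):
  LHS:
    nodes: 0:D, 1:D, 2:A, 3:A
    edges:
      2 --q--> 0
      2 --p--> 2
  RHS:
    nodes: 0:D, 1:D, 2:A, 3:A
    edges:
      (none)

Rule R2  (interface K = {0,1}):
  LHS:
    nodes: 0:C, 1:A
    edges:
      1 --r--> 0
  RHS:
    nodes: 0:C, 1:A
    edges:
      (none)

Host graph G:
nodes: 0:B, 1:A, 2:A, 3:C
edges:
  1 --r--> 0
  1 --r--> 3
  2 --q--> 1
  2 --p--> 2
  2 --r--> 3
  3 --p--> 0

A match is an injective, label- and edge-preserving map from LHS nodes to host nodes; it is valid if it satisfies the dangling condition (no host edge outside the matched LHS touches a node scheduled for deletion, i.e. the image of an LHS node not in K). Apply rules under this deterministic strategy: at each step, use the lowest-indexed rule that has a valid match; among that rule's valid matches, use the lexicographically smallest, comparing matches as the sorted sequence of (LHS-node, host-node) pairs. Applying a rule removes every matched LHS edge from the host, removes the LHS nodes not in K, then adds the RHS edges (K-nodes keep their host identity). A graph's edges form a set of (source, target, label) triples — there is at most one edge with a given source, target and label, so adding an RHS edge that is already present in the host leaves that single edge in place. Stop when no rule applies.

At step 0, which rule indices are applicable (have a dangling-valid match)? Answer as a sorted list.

Answer: [R2]

Steps:
R0: no valid match — LHS pattern not found
R1: no valid match — LHS pattern not found
R2: 2 valid matches — {0↦3, 1↦1}, {0↦3, 1↦2}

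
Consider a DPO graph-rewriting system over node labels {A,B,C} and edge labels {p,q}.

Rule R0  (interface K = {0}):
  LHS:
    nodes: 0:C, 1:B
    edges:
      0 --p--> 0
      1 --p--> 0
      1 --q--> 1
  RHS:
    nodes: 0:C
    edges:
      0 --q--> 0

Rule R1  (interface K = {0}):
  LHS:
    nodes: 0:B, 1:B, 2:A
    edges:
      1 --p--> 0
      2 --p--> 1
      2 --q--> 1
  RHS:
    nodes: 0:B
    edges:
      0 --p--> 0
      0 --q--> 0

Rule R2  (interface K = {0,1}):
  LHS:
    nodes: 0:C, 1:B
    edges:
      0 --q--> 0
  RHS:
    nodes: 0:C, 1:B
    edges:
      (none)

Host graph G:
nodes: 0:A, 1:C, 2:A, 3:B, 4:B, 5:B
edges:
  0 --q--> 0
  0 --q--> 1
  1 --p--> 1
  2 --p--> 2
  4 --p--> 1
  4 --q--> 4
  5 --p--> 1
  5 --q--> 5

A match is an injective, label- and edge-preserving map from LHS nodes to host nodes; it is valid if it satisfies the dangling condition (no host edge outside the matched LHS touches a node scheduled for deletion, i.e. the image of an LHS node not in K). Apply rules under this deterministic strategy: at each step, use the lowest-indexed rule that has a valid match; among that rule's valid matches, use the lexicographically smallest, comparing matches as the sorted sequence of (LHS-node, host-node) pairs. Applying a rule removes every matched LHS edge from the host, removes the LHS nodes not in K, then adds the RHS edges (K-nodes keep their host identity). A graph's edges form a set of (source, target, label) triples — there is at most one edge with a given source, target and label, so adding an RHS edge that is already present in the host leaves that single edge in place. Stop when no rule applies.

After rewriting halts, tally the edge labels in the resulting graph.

[0] host  ⇒  6 nodes, 8 edges  {0-q->0 0-q->1 1-p->1 2-p->2 4-p->1 4-q->4 5-p->1 5-q->5}
[1] R0 @ {0↦1, 1↦4}  ⇒  5 nodes, 6 edges  {0-q->0 0-q->1 1-q->1 2-p->2 5-p->1 5-q->5}
[2] R2 @ {0↦1, 1↦3}  ⇒  5 nodes, 5 edges  {0-q->0 0-q->1 2-p->2 5-p->1 5-q->5}
final graph: no rule applies after step 2
NF edges: [(0, 0, 'q'), (0, 1, 'q'), (2, 2, 'p'), (5, 1, 'p'), (5, 5, 'q')]

Answer: p:2 q:3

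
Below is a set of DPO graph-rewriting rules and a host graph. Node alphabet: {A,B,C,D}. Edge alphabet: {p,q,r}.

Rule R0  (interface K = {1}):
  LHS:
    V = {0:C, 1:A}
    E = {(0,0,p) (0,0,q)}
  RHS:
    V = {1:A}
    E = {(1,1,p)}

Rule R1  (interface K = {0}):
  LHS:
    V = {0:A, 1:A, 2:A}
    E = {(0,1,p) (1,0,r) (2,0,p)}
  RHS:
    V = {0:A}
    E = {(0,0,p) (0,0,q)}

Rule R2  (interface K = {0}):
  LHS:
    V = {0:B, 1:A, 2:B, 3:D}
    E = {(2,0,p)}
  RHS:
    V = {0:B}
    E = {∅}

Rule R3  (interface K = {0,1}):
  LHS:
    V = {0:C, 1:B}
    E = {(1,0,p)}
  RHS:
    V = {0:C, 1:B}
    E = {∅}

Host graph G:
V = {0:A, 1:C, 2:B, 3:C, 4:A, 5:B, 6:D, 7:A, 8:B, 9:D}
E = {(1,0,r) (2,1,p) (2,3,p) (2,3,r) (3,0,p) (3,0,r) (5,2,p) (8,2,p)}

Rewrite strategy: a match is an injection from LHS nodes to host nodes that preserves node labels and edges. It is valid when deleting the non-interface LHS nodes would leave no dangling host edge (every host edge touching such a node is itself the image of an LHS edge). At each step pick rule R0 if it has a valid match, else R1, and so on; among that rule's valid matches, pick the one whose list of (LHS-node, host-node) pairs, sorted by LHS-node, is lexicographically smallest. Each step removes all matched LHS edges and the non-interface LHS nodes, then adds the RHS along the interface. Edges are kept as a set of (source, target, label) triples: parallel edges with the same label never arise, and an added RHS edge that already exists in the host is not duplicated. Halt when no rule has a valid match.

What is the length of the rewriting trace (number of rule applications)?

[0] host  ⇒  10 nodes, 8 edges  {1-r->0 2-p->1 2-p->3 2-r->3 3-p->0 3-r->0 5-p->2 8-p->2}
[1] R2 @ {0↦2, 1↦4, 2↦5, 3↦6}  ⇒  7 nodes, 7 edges  {1-r->0 2-p->1 2-p->3 2-r->3 3-p->0 3-r->0 8-p->2}
[2] R2 @ {0↦2, 1↦7, 2↦8, 3↦9}  ⇒  4 nodes, 6 edges  {1-r->0 2-p->1 2-p->3 2-r->3 3-p->0 3-r->0}
[3] R3 @ {0↦1, 1↦2}  ⇒  4 nodes, 5 edges  {1-r->0 2-p->3 2-r->3 3-p->0 3-r->0}
[4] R3 @ {0↦3, 1↦2}  ⇒  4 nodes, 4 edges  {1-r->0 2-r->3 3-p->0 3-r->0}
normal form: no rule applies after step 4

Answer: 4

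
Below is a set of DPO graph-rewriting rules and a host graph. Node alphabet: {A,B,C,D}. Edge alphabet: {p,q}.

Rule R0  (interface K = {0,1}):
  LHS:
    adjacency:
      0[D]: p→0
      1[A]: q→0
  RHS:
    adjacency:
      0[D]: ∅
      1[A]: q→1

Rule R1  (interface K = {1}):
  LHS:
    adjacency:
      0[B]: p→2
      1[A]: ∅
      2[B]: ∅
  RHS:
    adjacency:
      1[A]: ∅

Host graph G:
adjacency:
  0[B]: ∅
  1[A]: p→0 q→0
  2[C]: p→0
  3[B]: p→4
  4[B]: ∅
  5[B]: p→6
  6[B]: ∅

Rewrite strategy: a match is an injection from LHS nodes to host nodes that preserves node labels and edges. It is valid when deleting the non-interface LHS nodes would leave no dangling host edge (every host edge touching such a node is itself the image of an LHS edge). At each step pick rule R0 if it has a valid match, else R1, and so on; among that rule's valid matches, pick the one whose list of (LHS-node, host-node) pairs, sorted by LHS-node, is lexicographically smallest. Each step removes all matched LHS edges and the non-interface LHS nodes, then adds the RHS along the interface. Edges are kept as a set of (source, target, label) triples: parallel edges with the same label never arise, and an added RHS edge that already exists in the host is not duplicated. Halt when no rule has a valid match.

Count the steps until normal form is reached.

Answer: 2

Rewrite trace:
start.  V:7 E:5  edges: 1-p->0 1-q->0 2-p->0 3-p->4 5-p->6
1. fire R1 via {0↦3, 1↦1, 2↦4}  →  V:5 E:4  edges: 1-p->0 1-q->0 2-p->0 5-p->6
2. fire R1 via {0↦5, 1↦1, 2↦6}  →  V:3 E:3  edges: 1-p->0 1-q->0 2-p->0
final graph: no rule applies after step 2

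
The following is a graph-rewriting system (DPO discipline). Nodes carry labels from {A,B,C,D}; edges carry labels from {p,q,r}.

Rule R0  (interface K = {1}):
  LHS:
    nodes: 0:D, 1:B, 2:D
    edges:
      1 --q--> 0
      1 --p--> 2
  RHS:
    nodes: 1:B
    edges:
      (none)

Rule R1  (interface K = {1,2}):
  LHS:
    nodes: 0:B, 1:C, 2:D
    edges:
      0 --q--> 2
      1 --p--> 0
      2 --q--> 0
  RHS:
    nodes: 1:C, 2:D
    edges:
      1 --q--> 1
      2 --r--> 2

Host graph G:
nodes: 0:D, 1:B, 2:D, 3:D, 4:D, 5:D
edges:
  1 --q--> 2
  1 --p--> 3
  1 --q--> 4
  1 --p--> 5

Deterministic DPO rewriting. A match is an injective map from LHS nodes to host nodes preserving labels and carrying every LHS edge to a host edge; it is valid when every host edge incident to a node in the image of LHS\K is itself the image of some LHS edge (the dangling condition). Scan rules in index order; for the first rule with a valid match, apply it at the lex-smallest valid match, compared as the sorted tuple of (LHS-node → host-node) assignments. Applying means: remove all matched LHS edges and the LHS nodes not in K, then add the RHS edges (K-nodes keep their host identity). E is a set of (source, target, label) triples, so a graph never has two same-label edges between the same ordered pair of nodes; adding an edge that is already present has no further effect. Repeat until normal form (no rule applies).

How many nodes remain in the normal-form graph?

initial: |V|=6 |E|=4  E = 1-q->2 1-p->3 1-q->4 1-p->5
step 1: apply R0 at {0↦2, 1↦1, 2↦3}  → |V|=4 |E|=2  E = 1-q->4 1-p->5
step 2: apply R0 at {0↦4, 1↦1, 2↦5}  → |V|=2 |E|=0  E = ∅
normal form: no rule applies after step 2
NF nodes: {0:D, 1:B}

Answer: 2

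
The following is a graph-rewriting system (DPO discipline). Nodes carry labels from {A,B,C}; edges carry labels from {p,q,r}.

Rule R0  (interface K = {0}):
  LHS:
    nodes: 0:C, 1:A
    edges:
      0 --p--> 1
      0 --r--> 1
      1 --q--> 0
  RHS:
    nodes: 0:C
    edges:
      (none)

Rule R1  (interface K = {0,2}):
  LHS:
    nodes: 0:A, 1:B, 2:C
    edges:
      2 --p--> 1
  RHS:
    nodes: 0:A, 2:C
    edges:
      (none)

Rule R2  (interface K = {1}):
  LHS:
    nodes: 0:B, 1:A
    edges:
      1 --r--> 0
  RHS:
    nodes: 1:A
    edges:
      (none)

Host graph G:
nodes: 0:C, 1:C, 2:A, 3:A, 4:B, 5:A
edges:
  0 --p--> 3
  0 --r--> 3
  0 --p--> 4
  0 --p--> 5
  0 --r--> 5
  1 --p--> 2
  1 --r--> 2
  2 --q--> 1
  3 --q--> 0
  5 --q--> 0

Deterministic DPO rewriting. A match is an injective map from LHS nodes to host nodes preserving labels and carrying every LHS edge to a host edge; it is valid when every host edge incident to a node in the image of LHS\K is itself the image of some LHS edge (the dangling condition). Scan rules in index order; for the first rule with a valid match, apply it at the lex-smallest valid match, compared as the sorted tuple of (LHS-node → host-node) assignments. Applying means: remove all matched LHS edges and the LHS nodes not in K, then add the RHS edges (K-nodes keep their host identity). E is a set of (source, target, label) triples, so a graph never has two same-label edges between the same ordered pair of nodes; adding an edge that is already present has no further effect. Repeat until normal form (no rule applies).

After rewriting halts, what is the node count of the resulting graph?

Answer: 3

Rewrite trace:
[0] host  ⇒  6 nodes, 10 edges  {0-p->3 0-r->3 0-p->4 0-p->5 0-r->5 1-p->2 1-r->2 2-q->1 3-q->0 5-q->0}
[1] R0 @ {0↦0, 1↦3}  ⇒  5 nodes, 7 edges  {0-p->4 0-p->5 0-r->5 1-p->2 1-r->2 2-q->1 5-q->0}
[2] R0 @ {0↦0, 1↦5}  ⇒  4 nodes, 4 edges  {0-p->4 1-p->2 1-r->2 2-q->1}
[3] R0 @ {0↦1, 1↦2}  ⇒  3 nodes, 1 edges  {0-p->4}
normal form: no rule applies after step 3
NF nodes: {0:C, 1:C, 4:B}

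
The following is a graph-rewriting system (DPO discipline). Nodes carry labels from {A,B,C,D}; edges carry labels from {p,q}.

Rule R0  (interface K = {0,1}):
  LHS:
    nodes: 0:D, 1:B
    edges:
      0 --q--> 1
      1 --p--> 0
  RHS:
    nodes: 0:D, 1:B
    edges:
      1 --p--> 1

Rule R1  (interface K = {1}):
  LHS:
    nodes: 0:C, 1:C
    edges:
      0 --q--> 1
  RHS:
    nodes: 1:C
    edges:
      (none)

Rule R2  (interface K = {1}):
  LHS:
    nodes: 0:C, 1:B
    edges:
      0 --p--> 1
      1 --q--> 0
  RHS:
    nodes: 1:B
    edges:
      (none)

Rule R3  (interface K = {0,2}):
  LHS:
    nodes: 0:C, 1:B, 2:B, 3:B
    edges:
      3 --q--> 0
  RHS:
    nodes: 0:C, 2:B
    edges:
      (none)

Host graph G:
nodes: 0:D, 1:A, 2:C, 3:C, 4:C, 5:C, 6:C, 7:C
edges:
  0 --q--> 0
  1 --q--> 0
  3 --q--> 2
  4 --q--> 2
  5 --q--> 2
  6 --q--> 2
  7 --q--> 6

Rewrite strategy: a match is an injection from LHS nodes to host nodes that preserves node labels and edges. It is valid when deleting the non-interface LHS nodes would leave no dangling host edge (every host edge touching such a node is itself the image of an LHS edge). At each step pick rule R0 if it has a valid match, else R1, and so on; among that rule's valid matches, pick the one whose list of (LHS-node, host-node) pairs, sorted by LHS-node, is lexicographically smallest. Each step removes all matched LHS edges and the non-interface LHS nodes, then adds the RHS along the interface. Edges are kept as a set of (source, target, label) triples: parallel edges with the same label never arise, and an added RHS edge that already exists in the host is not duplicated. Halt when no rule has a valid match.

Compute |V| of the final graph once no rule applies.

Answer: 3

Derivation:
initial: |V|=8 |E|=7  E = 0-q->0 1-q->0 3-q->2 4-q->2 5-q->2 6-q->2 7-q->6
step 1: apply R1 at {0↦3, 1↦2}  → |V|=7 |E|=6  E = 0-q->0 1-q->0 4-q->2 5-q->2 6-q->2 7-q->6
step 2: apply R1 at {0↦4, 1↦2}  → |V|=6 |E|=5  E = 0-q->0 1-q->0 5-q->2 6-q->2 7-q->6
step 3: apply R1 at {0↦5, 1↦2}  → |V|=5 |E|=4  E = 0-q->0 1-q->0 6-q->2 7-q->6
step 4: apply R1 at {0↦7, 1↦6}  → |V|=4 |E|=3  E = 0-q->0 1-q->0 6-q->2
step 5: apply R1 at {0↦6, 1↦2}  → |V|=3 |E|=2  E = 0-q->0 1-q->0
final graph: no rule applies after step 5
NF nodes: {0:D, 1:A, 2:C}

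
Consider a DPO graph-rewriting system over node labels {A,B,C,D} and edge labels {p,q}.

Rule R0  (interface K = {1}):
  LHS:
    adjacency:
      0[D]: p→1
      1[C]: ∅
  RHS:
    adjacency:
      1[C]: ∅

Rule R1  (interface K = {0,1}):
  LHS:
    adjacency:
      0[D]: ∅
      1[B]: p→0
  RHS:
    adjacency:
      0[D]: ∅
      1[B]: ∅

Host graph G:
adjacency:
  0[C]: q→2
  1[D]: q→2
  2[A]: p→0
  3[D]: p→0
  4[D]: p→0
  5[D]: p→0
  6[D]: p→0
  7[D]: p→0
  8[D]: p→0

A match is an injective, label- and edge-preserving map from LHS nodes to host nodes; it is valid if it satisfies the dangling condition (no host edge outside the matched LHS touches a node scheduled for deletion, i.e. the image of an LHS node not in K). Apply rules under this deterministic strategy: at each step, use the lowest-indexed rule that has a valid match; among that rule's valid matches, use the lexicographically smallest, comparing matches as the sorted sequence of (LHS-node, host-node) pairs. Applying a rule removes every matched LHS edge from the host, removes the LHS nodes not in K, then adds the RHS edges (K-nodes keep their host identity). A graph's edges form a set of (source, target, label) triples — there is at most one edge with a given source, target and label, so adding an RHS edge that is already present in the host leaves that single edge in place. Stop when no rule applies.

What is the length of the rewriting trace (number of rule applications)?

start.  V:9 E:9  edges: 0-q->2 1-q->2 2-p->0 3-p->0 4-p->0 5-p->0 6-p->0 7-p->0 8-p->0
1. fire R0 via {0↦3, 1↦0}  →  V:8 E:8  edges: 0-q->2 1-q->2 2-p->0 4-p->0 5-p->0 6-p->0 7-p->0 8-p->0
2. fire R0 via {0↦4, 1↦0}  →  V:7 E:7  edges: 0-q->2 1-q->2 2-p->0 5-p->0 6-p->0 7-p->0 8-p->0
3. fire R0 via {0↦5, 1↦0}  →  V:6 E:6  edges: 0-q->2 1-q->2 2-p->0 6-p->0 7-p->0 8-p->0
4. fire R0 via {0↦6, 1↦0}  →  V:5 E:5  edges: 0-q->2 1-q->2 2-p->0 7-p->0 8-p->0
5. fire R0 via {0↦7, 1↦0}  →  V:4 E:4  edges: 0-q->2 1-q->2 2-p->0 8-p->0
6. fire R0 via {0↦8, 1↦0}  →  V:3 E:3  edges: 0-q->2 1-q->2 2-p->0
final graph: no rule applies after step 6

Answer: 6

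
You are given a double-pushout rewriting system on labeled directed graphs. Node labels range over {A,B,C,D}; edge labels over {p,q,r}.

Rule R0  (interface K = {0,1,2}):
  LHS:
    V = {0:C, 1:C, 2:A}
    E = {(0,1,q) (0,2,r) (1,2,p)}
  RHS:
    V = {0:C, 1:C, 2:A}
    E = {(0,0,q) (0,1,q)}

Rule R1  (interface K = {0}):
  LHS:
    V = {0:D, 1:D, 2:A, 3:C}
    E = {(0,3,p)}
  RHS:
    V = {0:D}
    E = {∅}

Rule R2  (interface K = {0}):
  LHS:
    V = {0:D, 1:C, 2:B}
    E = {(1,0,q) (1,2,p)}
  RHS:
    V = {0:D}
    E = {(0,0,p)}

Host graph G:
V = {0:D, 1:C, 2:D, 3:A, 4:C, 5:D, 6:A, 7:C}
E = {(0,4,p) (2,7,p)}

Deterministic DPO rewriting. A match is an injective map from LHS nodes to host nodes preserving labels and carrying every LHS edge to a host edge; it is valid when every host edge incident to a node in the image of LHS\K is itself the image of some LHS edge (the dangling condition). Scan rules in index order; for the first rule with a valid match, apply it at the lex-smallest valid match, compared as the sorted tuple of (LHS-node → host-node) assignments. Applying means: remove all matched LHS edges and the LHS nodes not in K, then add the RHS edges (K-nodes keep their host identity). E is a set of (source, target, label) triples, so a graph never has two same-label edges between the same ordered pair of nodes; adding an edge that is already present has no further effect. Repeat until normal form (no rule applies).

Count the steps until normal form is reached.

initial: |V|=8 |E|=2  E = 0-p->4 2-p->7
step 1: apply R1 at {0↦0, 1↦5, 2↦3, 3↦4}  → |V|=5 |E|=1  E = 2-p->7
step 2: apply R1 at {0↦2, 1↦0, 2↦6, 3↦7}  → |V|=2 |E|=0  E = ∅
halt: no rule applies after step 2

Answer: 2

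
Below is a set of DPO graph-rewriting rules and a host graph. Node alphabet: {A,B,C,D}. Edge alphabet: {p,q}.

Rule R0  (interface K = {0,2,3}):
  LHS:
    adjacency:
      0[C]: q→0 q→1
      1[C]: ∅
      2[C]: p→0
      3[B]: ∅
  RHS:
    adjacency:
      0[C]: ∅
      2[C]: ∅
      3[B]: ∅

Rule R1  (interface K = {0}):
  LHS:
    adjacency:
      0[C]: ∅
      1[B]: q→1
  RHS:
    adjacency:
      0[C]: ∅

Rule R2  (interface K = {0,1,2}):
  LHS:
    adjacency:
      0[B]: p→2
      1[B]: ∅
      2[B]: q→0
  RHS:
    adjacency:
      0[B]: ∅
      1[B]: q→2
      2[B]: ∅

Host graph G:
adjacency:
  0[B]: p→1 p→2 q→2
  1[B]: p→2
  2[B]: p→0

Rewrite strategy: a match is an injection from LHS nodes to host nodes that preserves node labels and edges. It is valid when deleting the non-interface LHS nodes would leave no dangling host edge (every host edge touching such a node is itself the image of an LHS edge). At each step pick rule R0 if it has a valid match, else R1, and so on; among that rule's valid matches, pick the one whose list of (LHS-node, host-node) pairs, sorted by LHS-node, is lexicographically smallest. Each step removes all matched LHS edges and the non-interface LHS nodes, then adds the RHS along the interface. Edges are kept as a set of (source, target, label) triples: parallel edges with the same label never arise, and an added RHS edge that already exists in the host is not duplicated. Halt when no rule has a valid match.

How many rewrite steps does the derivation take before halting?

Answer: 3

Derivation:
initial: |V|=3 |E|=5  E = 0-p->1 0-p->2 0-q->2 1-p->2 2-p->0
step 1: apply R2 at {0↦2, 1↦1, 2↦0}  → |V|=3 |E|=4  E = 0-p->1 0-p->2 1-q->0 1-p->2
step 2: apply R2 at {0↦0, 1↦2, 2↦1}  → |V|=3 |E|=3  E = 0-p->2 1-p->2 2-q->1
step 3: apply R2 at {0↦1, 1↦0, 2↦2}  → |V|=3 |E|=2  E = 0-p->2 0-q->2
final graph: no rule applies after step 3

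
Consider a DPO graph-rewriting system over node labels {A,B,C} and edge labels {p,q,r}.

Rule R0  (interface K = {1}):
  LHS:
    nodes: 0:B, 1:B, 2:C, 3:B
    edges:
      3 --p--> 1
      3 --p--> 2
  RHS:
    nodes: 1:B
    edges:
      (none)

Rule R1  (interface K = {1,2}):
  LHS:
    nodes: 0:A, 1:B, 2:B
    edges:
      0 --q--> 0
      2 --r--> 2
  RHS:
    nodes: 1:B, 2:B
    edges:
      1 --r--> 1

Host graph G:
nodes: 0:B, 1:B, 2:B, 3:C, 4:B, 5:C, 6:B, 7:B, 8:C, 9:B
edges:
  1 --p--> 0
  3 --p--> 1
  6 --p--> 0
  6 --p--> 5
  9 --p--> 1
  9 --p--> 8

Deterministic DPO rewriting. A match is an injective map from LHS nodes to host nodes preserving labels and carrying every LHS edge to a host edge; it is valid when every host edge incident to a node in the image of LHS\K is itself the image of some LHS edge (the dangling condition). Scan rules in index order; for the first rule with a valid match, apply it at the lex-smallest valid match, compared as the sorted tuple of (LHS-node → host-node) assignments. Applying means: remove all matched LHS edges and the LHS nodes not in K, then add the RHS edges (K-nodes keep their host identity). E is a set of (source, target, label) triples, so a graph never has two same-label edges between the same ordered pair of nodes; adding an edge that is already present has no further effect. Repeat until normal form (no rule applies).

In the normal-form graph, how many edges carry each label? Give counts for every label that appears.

[0] host  ⇒  10 nodes, 6 edges  {1-p->0 3-p->1 6-p->0 6-p->5 9-p->1 9-p->8}
[1] R0 @ {0↦2, 1↦0, 2↦5, 3↦6}  ⇒  7 nodes, 4 edges  {1-p->0 3-p->1 9-p->1 9-p->8}
[2] R0 @ {0↦4, 1↦1, 2↦8, 3↦9}  ⇒  4 nodes, 2 edges  {1-p->0 3-p->1}
final graph: no rule applies after step 2
NF edges: [(1, 0, 'p'), (3, 1, 'p')]

Answer: p:2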